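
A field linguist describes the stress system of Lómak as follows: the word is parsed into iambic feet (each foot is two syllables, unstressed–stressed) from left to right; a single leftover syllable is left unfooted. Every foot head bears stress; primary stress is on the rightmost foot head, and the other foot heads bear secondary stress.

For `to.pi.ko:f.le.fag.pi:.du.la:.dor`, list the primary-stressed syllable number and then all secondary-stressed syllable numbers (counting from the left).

primary 8, secondary 2, 4, 6

Parse left to right into iambic (σˈσ) feet: (to.ˈpi) (ko:f.ˈle) (fag.ˈpi:) (du.ˈla:) dor. Syllable 9 is left unfooted.
Foot heads (stressed positions): 2, 4, 6, 8.
End Rule Rightmost: primary stress on the rightmost head = syllable 8.
Secondary stress on 2, 4, 6: to.ˌpi.ko:f.ˌle.fag.ˌpi:.du.ˈla:.dor.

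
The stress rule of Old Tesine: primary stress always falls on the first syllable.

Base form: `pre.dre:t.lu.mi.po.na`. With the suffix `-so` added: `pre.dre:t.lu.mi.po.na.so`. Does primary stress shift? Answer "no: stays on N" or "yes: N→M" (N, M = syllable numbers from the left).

Base `pre.dre:t.lu.mi.po.na` (6 syllables):
  The word has 6 syllables; the first syllable is syllable 1 (pre).
  → primary stress on syllable 1.
Suffixed `pre.dre:t.lu.mi.po.na.so` (7 syllables):
  The word has 7 syllables; the first syllable is syllable 1 (pre).
  → primary stress on syllable 1.

no: stays on 1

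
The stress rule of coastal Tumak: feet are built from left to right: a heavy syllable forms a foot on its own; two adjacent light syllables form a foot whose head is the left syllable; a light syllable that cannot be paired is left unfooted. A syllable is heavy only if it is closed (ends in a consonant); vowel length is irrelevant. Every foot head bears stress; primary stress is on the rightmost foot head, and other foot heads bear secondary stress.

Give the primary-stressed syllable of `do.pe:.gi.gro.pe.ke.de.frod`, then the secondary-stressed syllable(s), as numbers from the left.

Weights: 1 do L, 2 pe: L, 3 gi L, 4 gro L, 5 pe L, 6 ke L, 7 de L, 8 frod H.
Parse left to right (heavy = foot alone; LL = one foot; stranded L unfooted): (ˈdo.pe:) (ˈgi.gro) (ˈpe.ke) de (ˈfrod).
Foot heads: 1, 3, 5, 8.
Primary stress on the rightmost head = syllable 8.
Secondary stress on 1, 3, 5: ˌdo.pe:.ˌgi.gro.ˌpe.ke.de.ˈfrod.

primary 8, secondary 1, 3, 5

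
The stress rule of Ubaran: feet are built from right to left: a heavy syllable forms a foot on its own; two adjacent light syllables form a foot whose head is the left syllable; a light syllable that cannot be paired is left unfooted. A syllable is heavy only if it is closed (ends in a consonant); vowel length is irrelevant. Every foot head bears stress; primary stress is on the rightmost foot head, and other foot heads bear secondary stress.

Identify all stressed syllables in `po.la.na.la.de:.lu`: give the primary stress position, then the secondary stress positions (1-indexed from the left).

Weights: 1 po L, 2 la L, 3 na L, 4 la L, 5 de: L, 6 lu L.
Parse right to left (heavy = foot alone; LL = one foot; stranded L unfooted): (ˈpo.la) (ˈna.la) (ˈde:.lu).
Foot heads: 1, 3, 5.
Primary stress on the rightmost head = syllable 5.
Secondary stress on 1, 3: ˌpo.la.ˌna.la.ˈde:.lu.

primary 5, secondary 1, 3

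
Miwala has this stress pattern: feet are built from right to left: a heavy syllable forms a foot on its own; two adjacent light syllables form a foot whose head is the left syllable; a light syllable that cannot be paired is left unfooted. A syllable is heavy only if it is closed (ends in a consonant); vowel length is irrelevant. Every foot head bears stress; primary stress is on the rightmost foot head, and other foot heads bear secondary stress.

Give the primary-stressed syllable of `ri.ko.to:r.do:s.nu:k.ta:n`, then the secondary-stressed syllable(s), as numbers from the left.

primary 6, secondary 1, 3, 4, 5

Weights: 1 ri L, 2 ko L, 3 to:r H, 4 do:s H, 5 nu:k H, 6 ta:n H.
Parse right to left (heavy = foot alone; LL = one foot; stranded L unfooted): (ˈri.ko) (ˈto:r) (ˈdo:s) (ˈnu:k) (ˈta:n).
Foot heads: 1, 3, 4, 5, 6.
Primary stress on the rightmost head = syllable 6.
Secondary stress on 1, 3, 4, 5: ˌri.ko.ˌto:r.ˌdo:s.ˌnu:k.ˈta:n.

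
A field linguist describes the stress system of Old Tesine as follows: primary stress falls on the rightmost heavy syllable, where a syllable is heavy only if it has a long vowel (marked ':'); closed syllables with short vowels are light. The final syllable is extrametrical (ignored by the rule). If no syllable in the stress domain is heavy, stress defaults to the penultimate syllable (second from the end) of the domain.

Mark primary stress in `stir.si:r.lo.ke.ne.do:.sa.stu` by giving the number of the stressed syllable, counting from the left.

The final syllable (8, stu) is extrametrical; the stress domain is syllables 1–7.
Weights: 1 stir L, 2 si:r H, 3 lo L, 4 ke L, 5 ne L, 6 do: H, 7 sa L.
Heavy syllables in the domain: 2, 6. The rightmost is syllable 6 (do:).
Primary stress: syllable 6 → stir.si:r.lo.ke.ne.ˈdo:.sa.stu.

6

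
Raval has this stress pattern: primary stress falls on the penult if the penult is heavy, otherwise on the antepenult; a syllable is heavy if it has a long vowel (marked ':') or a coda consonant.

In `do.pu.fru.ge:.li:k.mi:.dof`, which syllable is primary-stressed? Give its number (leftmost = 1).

6

Weights: 5 li:k H, 6 mi: H, 7 dof H.
The penult (syllable 6, mi:) is heavy, so it takes stress.
Primary stress: syllable 6 → do.pu.fru.ge:.li:k.ˈmi:.dof.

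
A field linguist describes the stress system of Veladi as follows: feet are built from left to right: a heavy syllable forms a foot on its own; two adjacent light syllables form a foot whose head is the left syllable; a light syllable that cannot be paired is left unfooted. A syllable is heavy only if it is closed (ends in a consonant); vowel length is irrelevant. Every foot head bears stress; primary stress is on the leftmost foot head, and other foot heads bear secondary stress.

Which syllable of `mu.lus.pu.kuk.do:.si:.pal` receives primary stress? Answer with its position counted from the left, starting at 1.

2

Weights: 1 mu L, 2 lus H, 3 pu L, 4 kuk H, 5 do: L, 6 si: L, 7 pal H.
Parse left to right (heavy = foot alone; LL = one foot; stranded L unfooted): mu (ˈlus) pu (ˈkuk) (ˈdo:.si:) (ˈpal).
Foot heads: 2, 4, 5, 7.
Primary stress on the leftmost head = syllable 2.
Primary stress: syllable 2 → mu.ˈlus.pu.kuk.do:.si:.pal.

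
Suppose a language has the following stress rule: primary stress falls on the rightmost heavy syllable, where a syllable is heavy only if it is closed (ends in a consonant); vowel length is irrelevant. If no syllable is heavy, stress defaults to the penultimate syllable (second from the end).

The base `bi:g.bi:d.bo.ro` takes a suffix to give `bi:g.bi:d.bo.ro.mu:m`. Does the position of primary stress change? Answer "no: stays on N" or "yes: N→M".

Base `bi:g.bi:d.bo.ro` (4 syllables):
  Weights: 1 bi:g H, 2 bi:d H, 3 bo L, 4 ro L.
  Heavy syllables in the domain: 1, 2. The rightmost is syllable 2 (bi:d).
  → primary stress on syllable 2.
Suffixed `bi:g.bi:d.bo.ro.mu:m` (5 syllables):
  Weights: 1 bi:g H, 2 bi:d H, 3 bo L, 4 ro L, 5 mu:m H.
  Heavy syllables in the domain: 1, 2, 5. The rightmost is syllable 5 (mu:m).
  → primary stress on syllable 5.

yes: 2→5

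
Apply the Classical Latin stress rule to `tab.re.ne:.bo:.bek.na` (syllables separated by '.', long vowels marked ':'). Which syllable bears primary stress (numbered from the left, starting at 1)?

Classical Latin: stress the penult if heavy (long vowel or closed), else the antepenult.
Weights: 4 bo: H, 5 bek H, 6 na L.
The penult (syllable 5, bek) is heavy, so it takes stress.
Stress on syllable 5: tab.re.ne:.bo:.ˈbek.na.

5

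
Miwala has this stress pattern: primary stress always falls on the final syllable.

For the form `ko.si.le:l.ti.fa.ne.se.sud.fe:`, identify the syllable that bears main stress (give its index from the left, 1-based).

The word has 9 syllables; the final syllable is syllable 9 (fe:).
Primary stress: syllable 9 → ko.si.le:l.ti.fa.ne.se.sud.ˈfe:.

9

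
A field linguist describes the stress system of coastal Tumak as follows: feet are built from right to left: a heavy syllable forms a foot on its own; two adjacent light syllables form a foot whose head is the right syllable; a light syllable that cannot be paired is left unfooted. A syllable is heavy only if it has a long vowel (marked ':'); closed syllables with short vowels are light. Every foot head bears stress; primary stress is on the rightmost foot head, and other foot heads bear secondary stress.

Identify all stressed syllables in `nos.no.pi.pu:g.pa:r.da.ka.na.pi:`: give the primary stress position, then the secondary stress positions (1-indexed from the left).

Weights: 1 nos L, 2 no L, 3 pi L, 4 pu:g H, 5 pa:r H, 6 da L, 7 ka L, 8 na L, 9 pi: H.
Parse right to left (heavy = foot alone; LL = one foot; stranded L unfooted): nos (no.ˈpi) (ˈpu:g) (ˈpa:r) da (ka.ˈna) (ˈpi:).
Foot heads: 3, 4, 5, 8, 9.
Primary stress on the rightmost head = syllable 9.
Secondary stress on 3, 4, 5, 8: nos.no.ˌpi.ˌpu:g.ˌpa:r.da.ka.ˌna.ˈpi:.

primary 9, secondary 3, 4, 5, 8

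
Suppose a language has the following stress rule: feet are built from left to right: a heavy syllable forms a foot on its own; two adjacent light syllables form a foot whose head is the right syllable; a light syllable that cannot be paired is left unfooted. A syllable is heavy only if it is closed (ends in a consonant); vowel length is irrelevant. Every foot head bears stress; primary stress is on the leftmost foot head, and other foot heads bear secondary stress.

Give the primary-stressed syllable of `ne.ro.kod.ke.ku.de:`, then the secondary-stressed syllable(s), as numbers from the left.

primary 2, secondary 3, 5

Weights: 1 ne L, 2 ro L, 3 kod H, 4 ke L, 5 ku L, 6 de: L.
Parse left to right (heavy = foot alone; LL = one foot; stranded L unfooted): (ne.ˈro) (ˈkod) (ke.ˈku) de:.
Foot heads: 2, 3, 5.
Primary stress on the leftmost head = syllable 2.
Secondary stress on 3, 5: ne.ˈro.ˌkod.ke.ˌku.de:.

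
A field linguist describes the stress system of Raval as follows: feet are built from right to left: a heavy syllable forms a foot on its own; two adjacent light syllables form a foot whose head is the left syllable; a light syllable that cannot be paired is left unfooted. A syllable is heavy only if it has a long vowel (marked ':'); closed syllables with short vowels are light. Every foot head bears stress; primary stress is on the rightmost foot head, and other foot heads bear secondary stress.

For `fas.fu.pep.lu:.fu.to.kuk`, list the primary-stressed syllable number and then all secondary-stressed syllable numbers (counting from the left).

primary 6, secondary 2, 4

Weights: 1 fas L, 2 fu L, 3 pep L, 4 lu: H, 5 fu L, 6 to L, 7 kuk L.
Parse right to left (heavy = foot alone; LL = one foot; stranded L unfooted): fas (ˈfu.pep) (ˈlu:) fu (ˈto.kuk).
Foot heads: 2, 4, 6.
Primary stress on the rightmost head = syllable 6.
Secondary stress on 2, 4: fas.ˌfu.pep.ˌlu:.fu.ˈto.kuk.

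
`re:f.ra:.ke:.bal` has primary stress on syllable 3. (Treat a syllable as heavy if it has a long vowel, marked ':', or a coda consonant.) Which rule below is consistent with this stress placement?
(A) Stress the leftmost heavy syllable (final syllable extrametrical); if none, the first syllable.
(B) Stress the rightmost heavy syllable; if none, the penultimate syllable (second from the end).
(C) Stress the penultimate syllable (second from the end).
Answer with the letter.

C

Rule A → syllable 1 (observed: 3).
Rule B → syllable 4 (observed: 3).
Rule C → syllable 3 ✓.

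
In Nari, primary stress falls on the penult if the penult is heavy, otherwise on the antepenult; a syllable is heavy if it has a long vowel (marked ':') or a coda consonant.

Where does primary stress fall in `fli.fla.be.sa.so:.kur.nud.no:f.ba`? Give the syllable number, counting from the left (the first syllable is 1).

Weights: 7 nud H, 8 no:f H, 9 ba L.
The penult (syllable 8, no:f) is heavy, so it takes stress.
Primary stress: syllable 8 → fli.fla.be.sa.so:.kur.nud.ˈno:f.ba.

8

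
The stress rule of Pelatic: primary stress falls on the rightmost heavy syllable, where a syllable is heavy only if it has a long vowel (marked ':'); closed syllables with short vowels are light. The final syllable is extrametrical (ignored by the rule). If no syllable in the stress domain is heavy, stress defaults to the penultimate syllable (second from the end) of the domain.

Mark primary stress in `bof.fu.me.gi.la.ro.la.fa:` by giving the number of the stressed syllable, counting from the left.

The final syllable (8, fa:) is extrametrical; the stress domain is syllables 1–7.
Weights: 1 bof L, 2 fu L, 3 me L, 4 gi L, 5 la L, 6 ro L, 7 la L.
No heavy syllable in the domain; default to the penultimate syllable (second from the end) of the domain = syllable 6.
Primary stress: syllable 6 → bof.fu.me.gi.la.ˈro.la.fa:.

6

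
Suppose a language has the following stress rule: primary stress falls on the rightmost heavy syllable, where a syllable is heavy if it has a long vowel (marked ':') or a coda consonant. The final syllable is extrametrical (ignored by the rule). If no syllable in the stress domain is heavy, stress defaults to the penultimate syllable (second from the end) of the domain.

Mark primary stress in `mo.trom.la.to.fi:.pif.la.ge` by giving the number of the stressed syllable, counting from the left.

The final syllable (8, ge) is extrametrical; the stress domain is syllables 1–7.
Weights: 1 mo L, 2 trom H, 3 la L, 4 to L, 5 fi: H, 6 pif H, 7 la L.
Heavy syllables in the domain: 2, 5, 6. The rightmost is syllable 6 (pif).
Primary stress: syllable 6 → mo.trom.la.to.fi:.ˈpif.la.ge.

6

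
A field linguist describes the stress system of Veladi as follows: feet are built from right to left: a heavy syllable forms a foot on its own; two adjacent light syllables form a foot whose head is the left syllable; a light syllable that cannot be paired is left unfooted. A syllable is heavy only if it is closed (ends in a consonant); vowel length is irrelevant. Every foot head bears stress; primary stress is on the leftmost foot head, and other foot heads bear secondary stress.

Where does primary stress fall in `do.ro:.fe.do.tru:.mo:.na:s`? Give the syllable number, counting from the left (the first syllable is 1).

1

Weights: 1 do L, 2 ro: L, 3 fe L, 4 do L, 5 tru: L, 6 mo: L, 7 na:s H.
Parse right to left (heavy = foot alone; LL = one foot; stranded L unfooted): (ˈdo.ro:) (ˈfe.do) (ˈtru:.mo:) (ˈna:s).
Foot heads: 1, 3, 5, 7.
Primary stress on the leftmost head = syllable 1.
Primary stress: syllable 1 → ˈdo.ro:.fe.do.tru:.mo:.na:s.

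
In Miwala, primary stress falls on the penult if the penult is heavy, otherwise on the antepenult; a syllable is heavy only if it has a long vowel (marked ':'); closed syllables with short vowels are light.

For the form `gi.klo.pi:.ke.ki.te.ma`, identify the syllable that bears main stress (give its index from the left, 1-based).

Weights: 5 ki L, 6 te L, 7 ma L.
The penult (syllable 6, te) is light, so stress falls on the antepenult (syllable 5, ki).
Primary stress: syllable 5 → gi.klo.pi:.ke.ˈki.te.ma.

5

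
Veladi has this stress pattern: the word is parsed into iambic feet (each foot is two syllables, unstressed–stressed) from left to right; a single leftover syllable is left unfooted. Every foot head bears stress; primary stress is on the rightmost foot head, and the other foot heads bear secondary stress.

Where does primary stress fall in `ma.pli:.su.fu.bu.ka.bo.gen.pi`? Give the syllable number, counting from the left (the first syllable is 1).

Parse left to right into iambic (σˈσ) feet: (ma.ˈpli:) (su.ˈfu) (bu.ˈka) (bo.ˈgen) pi. Syllable 9 is left unfooted.
Foot heads (stressed positions): 2, 4, 6, 8.
End Rule Rightmost: primary stress on the rightmost head = syllable 8.
Primary stress: syllable 8 → ma.pli:.su.fu.bu.ka.bo.ˈgen.pi.

8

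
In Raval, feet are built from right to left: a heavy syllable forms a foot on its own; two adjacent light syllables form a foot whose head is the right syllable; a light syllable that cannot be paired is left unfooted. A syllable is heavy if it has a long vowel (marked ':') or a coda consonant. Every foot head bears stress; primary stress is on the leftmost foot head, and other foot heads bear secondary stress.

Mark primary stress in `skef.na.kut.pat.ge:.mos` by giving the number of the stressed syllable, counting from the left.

1

Weights: 1 skef H, 2 na L, 3 kut H, 4 pat H, 5 ge: H, 6 mos H.
Parse right to left (heavy = foot alone; LL = one foot; stranded L unfooted): (ˈskef) na (ˈkut) (ˈpat) (ˈge:) (ˈmos).
Foot heads: 1, 3, 4, 5, 6.
Primary stress on the leftmost head = syllable 1.
Primary stress: syllable 1 → ˈskef.na.kut.pat.ge:.mos.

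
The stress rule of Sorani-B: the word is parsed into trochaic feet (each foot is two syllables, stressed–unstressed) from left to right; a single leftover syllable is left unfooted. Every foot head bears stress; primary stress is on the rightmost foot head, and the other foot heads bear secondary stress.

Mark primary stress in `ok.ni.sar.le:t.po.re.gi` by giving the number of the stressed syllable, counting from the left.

5

Parse left to right into trochaic (ˈσσ) feet: (ˈok.ni) (ˈsar.le:t) (ˈpo.re) gi. Syllable 7 is left unfooted.
Foot heads (stressed positions): 1, 3, 5.
End Rule Rightmost: primary stress on the rightmost head = syllable 5.
Primary stress: syllable 5 → ok.ni.sar.le:t.ˈpo.re.gi.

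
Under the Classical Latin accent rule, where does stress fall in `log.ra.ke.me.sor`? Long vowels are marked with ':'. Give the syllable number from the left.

Classical Latin: stress the penult if heavy (long vowel or closed), else the antepenult.
Weights: 3 ke L, 4 me L, 5 sor H.
The penult (syllable 4, me) is light, so stress falls on the antepenult (syllable 3, ke).
Stress on syllable 3: log.ra.ˈke.me.sor.

3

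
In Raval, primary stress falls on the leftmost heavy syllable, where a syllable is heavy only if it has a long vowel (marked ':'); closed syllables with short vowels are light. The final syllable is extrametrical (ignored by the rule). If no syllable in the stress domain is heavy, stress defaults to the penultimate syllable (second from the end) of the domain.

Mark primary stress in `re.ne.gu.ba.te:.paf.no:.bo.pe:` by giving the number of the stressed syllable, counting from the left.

The final syllable (9, pe:) is extrametrical; the stress domain is syllables 1–8.
Weights: 1 re L, 2 ne L, 3 gu L, 4 ba L, 5 te: H, 6 paf L, 7 no: H, 8 bo L.
Heavy syllables in the domain: 5, 7. The leftmost is syllable 5 (te:).
Primary stress: syllable 5 → re.ne.gu.ba.ˈte:.paf.no:.bo.pe:.

5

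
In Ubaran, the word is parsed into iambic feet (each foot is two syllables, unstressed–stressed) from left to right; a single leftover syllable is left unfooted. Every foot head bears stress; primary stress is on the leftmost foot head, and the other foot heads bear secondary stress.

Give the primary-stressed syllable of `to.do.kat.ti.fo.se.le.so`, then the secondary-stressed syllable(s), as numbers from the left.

Parse left to right into iambic (σˈσ) feet: (to.ˈdo) (kat.ˈti) (fo.ˈse) (le.ˈso).
Foot heads (stressed positions): 2, 4, 6, 8.
End Rule Leftmost: primary stress on the leftmost head = syllable 2.
Secondary stress on 4, 6, 8: to.ˈdo.kat.ˌti.fo.ˌse.le.ˌso.

primary 2, secondary 4, 6, 8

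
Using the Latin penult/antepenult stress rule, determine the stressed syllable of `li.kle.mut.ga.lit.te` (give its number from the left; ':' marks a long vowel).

Classical Latin: stress the penult if heavy (long vowel or closed), else the antepenult.
Weights: 4 ga L, 5 lit H, 6 te L.
The penult (syllable 5, lit) is heavy, so it takes stress.
Stress on syllable 5: li.kle.mut.ga.ˈlit.te.

5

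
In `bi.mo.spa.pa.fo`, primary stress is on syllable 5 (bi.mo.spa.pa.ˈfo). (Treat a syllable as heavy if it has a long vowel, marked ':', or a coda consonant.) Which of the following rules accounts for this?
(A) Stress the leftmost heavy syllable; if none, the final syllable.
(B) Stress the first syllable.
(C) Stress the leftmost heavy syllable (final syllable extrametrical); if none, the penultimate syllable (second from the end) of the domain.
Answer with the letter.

A

Rule A → syllable 5 ✓.
Rule B → syllable 1 (observed: 5).
Rule C → syllable 3 (observed: 5).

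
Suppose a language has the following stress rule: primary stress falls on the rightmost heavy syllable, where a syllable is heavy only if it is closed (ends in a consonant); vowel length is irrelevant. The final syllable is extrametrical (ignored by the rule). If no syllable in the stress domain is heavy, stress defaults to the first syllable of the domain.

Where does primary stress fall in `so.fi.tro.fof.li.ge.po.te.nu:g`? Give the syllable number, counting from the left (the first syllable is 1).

4

The final syllable (9, nu:g) is extrametrical; the stress domain is syllables 1–8.
Weights: 1 so L, 2 fi L, 3 tro L, 4 fof H, 5 li L, 6 ge L, 7 po L, 8 te L.
Heavy syllables in the domain: 4. The rightmost is syllable 4 (fof).
Primary stress: syllable 4 → so.fi.tro.ˈfof.li.ge.po.te.nu:g.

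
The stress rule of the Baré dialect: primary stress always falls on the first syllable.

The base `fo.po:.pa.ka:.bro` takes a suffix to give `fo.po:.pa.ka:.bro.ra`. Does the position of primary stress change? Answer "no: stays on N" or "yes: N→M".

no: stays on 1

Base `fo.po:.pa.ka:.bro` (5 syllables):
  The word has 5 syllables; the first syllable is syllable 1 (fo).
  → primary stress on syllable 1.
Suffixed `fo.po:.pa.ka:.bro.ra` (6 syllables):
  The word has 6 syllables; the first syllable is syllable 1 (fo).
  → primary stress on syllable 1.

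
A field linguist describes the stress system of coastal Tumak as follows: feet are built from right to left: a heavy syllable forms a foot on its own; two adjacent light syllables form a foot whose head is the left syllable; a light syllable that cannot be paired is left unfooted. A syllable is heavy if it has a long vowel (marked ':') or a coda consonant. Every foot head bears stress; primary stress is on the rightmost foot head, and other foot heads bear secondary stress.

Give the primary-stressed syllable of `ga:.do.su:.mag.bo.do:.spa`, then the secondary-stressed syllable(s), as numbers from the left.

primary 6, secondary 1, 3, 4

Weights: 1 ga: H, 2 do L, 3 su: H, 4 mag H, 5 bo L, 6 do: H, 7 spa L.
Parse right to left (heavy = foot alone; LL = one foot; stranded L unfooted): (ˈga:) do (ˈsu:) (ˈmag) bo (ˈdo:) spa.
Foot heads: 1, 3, 4, 6.
Primary stress on the rightmost head = syllable 6.
Secondary stress on 1, 3, 4: ˌga:.do.ˌsu:.ˌmag.bo.ˈdo:.spa.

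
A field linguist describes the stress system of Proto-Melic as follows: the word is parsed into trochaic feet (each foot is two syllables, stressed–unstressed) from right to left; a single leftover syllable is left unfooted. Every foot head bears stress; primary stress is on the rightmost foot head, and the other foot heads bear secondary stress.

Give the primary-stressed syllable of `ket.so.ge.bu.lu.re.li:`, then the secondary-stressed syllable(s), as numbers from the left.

Parse right to left into trochaic (ˈσσ) feet: ket (ˈso.ge) (ˈbu.lu) (ˈre.li:). Syllable 1 is left unfooted.
Foot heads (stressed positions): 2, 4, 6.
End Rule Rightmost: primary stress on the rightmost head = syllable 6.
Secondary stress on 2, 4: ket.ˌso.ge.ˌbu.lu.ˈre.li:.

primary 6, secondary 2, 4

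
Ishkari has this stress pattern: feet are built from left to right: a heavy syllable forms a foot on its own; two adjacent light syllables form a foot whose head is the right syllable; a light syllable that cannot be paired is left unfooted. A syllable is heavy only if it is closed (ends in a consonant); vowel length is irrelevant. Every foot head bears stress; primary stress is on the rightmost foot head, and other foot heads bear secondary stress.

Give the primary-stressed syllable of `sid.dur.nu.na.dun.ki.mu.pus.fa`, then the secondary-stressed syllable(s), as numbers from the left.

primary 8, secondary 1, 2, 4, 5, 7

Weights: 1 sid H, 2 dur H, 3 nu L, 4 na L, 5 dun H, 6 ki L, 7 mu L, 8 pus H, 9 fa L.
Parse left to right (heavy = foot alone; LL = one foot; stranded L unfooted): (ˈsid) (ˈdur) (nu.ˈna) (ˈdun) (ki.ˈmu) (ˈpus) fa.
Foot heads: 1, 2, 4, 5, 7, 8.
Primary stress on the rightmost head = syllable 8.
Secondary stress on 1, 2, 4, 5, 7: ˌsid.ˌdur.nu.ˌna.ˌdun.ki.ˌmu.ˈpus.fa.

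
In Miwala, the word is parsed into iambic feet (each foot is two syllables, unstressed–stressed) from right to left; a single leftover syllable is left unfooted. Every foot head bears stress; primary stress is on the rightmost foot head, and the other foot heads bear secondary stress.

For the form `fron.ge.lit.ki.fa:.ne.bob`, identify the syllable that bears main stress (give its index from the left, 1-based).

7

Parse right to left into iambic (σˈσ) feet: fron (ge.ˈlit) (ki.ˈfa:) (ne.ˈbob). Syllable 1 is left unfooted.
Foot heads (stressed positions): 3, 5, 7.
End Rule Rightmost: primary stress on the rightmost head = syllable 7.
Primary stress: syllable 7 → fron.ge.lit.ki.fa:.ne.ˈbob.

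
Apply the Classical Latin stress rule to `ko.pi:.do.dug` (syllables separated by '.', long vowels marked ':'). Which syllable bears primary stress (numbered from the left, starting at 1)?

2

Classical Latin: stress the penult if heavy (long vowel or closed), else the antepenult.
Weights: 2 pi: H, 3 do L, 4 dug H.
The penult (syllable 3, do) is light, so stress falls on the antepenult (syllable 2, pi:).
Stress on syllable 2: ko.ˈpi:.do.dug.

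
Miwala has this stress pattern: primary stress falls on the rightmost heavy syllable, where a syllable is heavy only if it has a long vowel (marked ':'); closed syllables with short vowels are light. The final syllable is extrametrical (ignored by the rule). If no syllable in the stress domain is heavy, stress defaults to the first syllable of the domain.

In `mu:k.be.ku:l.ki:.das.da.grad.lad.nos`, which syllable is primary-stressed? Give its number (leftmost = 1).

4

The final syllable (9, nos) is extrametrical; the stress domain is syllables 1–8.
Weights: 1 mu:k H, 2 be L, 3 ku:l H, 4 ki: H, 5 das L, 6 da L, 7 grad L, 8 lad L.
Heavy syllables in the domain: 1, 3, 4. The rightmost is syllable 4 (ki:).
Primary stress: syllable 4 → mu:k.be.ku:l.ˈki:.das.da.grad.lad.nos.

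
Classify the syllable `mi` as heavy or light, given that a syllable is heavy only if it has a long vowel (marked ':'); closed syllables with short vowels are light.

light

`mi`: short vowel, open (no coda). Short vowel → light.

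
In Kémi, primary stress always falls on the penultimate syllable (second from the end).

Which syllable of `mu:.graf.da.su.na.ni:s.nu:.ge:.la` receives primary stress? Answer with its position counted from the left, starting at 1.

The word has 9 syllables; the penultimate syllable (second from the end) is syllable 8 (ge:).
Primary stress: syllable 8 → mu:.graf.da.su.na.ni:s.nu:.ˈge:.la.

8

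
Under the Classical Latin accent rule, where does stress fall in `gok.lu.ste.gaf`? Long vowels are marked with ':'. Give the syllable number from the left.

2

Classical Latin: stress the penult if heavy (long vowel or closed), else the antepenult.
Weights: 2 lu L, 3 ste L, 4 gaf H.
The penult (syllable 3, ste) is light, so stress falls on the antepenult (syllable 2, lu).
Stress on syllable 2: gok.ˈlu.ste.gaf.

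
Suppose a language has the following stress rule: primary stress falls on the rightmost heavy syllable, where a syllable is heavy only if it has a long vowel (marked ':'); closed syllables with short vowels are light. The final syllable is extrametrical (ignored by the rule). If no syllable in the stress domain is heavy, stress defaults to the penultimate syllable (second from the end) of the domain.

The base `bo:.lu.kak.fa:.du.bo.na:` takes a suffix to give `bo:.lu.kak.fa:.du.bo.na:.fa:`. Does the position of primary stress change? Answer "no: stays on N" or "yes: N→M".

yes: 4→7

Base `bo:.lu.kak.fa:.du.bo.na:` (7 syllables):
  The final syllable (7, na:) is extrametrical; the stress domain is syllables 1–6.
  Weights: 1 bo: H, 2 lu L, 3 kak L, 4 fa: H, 5 du L, 6 bo L.
  Heavy syllables in the domain: 1, 4. The rightmost is syllable 4 (fa:).
  → primary stress on syllable 4.
Suffixed `bo:.lu.kak.fa:.du.bo.na:.fa:` (8 syllables):
  The final syllable (8, fa:) is extrametrical; the stress domain is syllables 1–7.
  Weights: 1 bo: H, 2 lu L, 3 kak L, 4 fa: H, 5 du L, 6 bo L, 7 na: H.
  Heavy syllables in the domain: 1, 4, 7. The rightmost is syllable 7 (na:).
  → primary stress on syllable 7.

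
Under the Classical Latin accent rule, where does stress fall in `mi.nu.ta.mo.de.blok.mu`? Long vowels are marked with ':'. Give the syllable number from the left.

6

Classical Latin: stress the penult if heavy (long vowel or closed), else the antepenult.
Weights: 5 de L, 6 blok H, 7 mu L.
The penult (syllable 6, blok) is heavy, so it takes stress.
Stress on syllable 6: mi.nu.ta.mo.de.ˈblok.mu.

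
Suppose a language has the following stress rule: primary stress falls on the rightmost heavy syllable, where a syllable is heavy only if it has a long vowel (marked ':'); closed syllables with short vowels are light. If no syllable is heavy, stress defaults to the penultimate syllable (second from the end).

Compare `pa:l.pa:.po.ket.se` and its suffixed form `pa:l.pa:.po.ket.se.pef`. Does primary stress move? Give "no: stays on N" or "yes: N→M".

no: stays on 2

Base `pa:l.pa:.po.ket.se` (5 syllables):
  Weights: 1 pa:l H, 2 pa: H, 3 po L, 4 ket L, 5 se L.
  Heavy syllables in the domain: 1, 2. The rightmost is syllable 2 (pa:).
  → primary stress on syllable 2.
Suffixed `pa:l.pa:.po.ket.se.pef` (6 syllables):
  Weights: 1 pa:l H, 2 pa: H, 3 po L, 4 ket L, 5 se L, 6 pef L.
  Heavy syllables in the domain: 1, 2. The rightmost is syllable 2 (pa:).
  → primary stress on syllable 2.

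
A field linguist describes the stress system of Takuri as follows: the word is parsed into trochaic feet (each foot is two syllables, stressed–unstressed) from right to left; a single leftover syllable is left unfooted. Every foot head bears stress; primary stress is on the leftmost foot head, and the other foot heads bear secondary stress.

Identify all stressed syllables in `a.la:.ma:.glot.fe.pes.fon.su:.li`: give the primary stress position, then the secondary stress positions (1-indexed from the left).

Parse right to left into trochaic (ˈσσ) feet: a (ˈla:.ma:) (ˈglot.fe) (ˈpes.fon) (ˈsu:.li). Syllable 1 is left unfooted.
Foot heads (stressed positions): 2, 4, 6, 8.
End Rule Leftmost: primary stress on the leftmost head = syllable 2.
Secondary stress on 4, 6, 8: a.ˈla:.ma:.ˌglot.fe.ˌpes.fon.ˌsu:.li.

primary 2, secondary 4, 6, 8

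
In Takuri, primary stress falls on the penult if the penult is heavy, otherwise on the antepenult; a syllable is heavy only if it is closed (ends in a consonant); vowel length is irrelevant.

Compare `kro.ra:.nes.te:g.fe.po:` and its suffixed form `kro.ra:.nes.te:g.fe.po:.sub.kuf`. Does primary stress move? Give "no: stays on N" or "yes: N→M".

Base `kro.ra:.nes.te:g.fe.po:` (6 syllables):
  Weights: 4 te:g H, 5 fe L, 6 po: L.
  The penult (syllable 5, fe) is light, so stress falls on the antepenult (syllable 4, te:g).
  → primary stress on syllable 4.
Suffixed `kro.ra:.nes.te:g.fe.po:.sub.kuf` (8 syllables):
  Weights: 6 po: L, 7 sub H, 8 kuf H.
  The penult (syllable 7, sub) is heavy, so it takes stress.
  → primary stress on syllable 7.

yes: 4→7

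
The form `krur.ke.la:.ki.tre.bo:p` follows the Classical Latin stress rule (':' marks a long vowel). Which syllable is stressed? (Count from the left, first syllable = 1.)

Classical Latin: stress the penult if heavy (long vowel or closed), else the antepenult.
Weights: 4 ki L, 5 tre L, 6 bo:p H.
The penult (syllable 5, tre) is light, so stress falls on the antepenult (syllable 4, ki).
Stress on syllable 4: krur.ke.la:.ˈki.tre.bo:p.

4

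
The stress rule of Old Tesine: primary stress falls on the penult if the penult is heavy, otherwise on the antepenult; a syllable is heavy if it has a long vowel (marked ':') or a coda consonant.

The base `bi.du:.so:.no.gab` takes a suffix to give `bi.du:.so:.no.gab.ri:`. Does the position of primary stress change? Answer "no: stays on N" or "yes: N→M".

yes: 3→5

Base `bi.du:.so:.no.gab` (5 syllables):
  Weights: 3 so: H, 4 no L, 5 gab H.
  The penult (syllable 4, no) is light, so stress falls on the antepenult (syllable 3, so:).
  → primary stress on syllable 3.
Suffixed `bi.du:.so:.no.gab.ri:` (6 syllables):
  Weights: 4 no L, 5 gab H, 6 ri: H.
  The penult (syllable 5, gab) is heavy, so it takes stress.
  → primary stress on syllable 5.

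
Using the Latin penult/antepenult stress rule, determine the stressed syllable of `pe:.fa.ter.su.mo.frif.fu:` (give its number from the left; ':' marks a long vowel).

Classical Latin: stress the penult if heavy (long vowel or closed), else the antepenult.
Weights: 5 mo L, 6 frif H, 7 fu: H.
The penult (syllable 6, frif) is heavy, so it takes stress.
Stress on syllable 6: pe:.fa.ter.su.mo.ˈfrif.fu:.

6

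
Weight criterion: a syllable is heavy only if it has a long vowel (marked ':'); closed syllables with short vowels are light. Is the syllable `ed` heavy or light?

`ed`: short vowel, closed (coda /d/). Short vowel → light.

light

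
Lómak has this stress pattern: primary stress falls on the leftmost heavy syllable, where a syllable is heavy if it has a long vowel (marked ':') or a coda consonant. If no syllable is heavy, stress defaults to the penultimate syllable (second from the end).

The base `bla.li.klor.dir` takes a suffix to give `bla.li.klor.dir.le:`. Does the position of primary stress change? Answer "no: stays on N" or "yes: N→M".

no: stays on 3

Base `bla.li.klor.dir` (4 syllables):
  Weights: 1 bla L, 2 li L, 3 klor H, 4 dir H.
  Heavy syllables in the domain: 3, 4. The leftmost is syllable 3 (klor).
  → primary stress on syllable 3.
Suffixed `bla.li.klor.dir.le:` (5 syllables):
  Weights: 1 bla L, 2 li L, 3 klor H, 4 dir H, 5 le: H.
  Heavy syllables in the domain: 3, 4, 5. The leftmost is syllable 3 (klor).
  → primary stress on syllable 3.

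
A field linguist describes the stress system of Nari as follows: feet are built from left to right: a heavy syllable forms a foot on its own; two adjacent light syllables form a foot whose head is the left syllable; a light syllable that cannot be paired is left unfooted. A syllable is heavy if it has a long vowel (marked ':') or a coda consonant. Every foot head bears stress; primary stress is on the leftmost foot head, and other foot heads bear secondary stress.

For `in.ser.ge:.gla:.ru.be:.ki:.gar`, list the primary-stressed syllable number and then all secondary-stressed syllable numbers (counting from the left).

primary 1, secondary 2, 3, 4, 6, 7, 8

Weights: 1 in H, 2 ser H, 3 ge: H, 4 gla: H, 5 ru L, 6 be: H, 7 ki: H, 8 gar H.
Parse left to right (heavy = foot alone; LL = one foot; stranded L unfooted): (ˈin) (ˈser) (ˈge:) (ˈgla:) ru (ˈbe:) (ˈki:) (ˈgar).
Foot heads: 1, 2, 3, 4, 6, 7, 8.
Primary stress on the leftmost head = syllable 1.
Secondary stress on 2, 3, 4, 6, 7, 8: ˈin.ˌser.ˌge:.ˌgla:.ru.ˌbe:.ˌki:.ˌgar.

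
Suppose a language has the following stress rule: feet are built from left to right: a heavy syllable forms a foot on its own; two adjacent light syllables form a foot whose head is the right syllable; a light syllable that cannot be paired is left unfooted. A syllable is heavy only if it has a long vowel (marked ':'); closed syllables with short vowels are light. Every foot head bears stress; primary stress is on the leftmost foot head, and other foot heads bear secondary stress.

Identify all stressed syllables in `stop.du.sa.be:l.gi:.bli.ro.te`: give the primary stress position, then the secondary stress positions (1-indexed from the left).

primary 2, secondary 4, 5, 7

Weights: 1 stop L, 2 du L, 3 sa L, 4 be:l H, 5 gi: H, 6 bli L, 7 ro L, 8 te L.
Parse left to right (heavy = foot alone; LL = one foot; stranded L unfooted): (stop.ˈdu) sa (ˈbe:l) (ˈgi:) (bli.ˈro) te.
Foot heads: 2, 4, 5, 7.
Primary stress on the leftmost head = syllable 2.
Secondary stress on 4, 5, 7: stop.ˈdu.sa.ˌbe:l.ˌgi:.bli.ˌro.te.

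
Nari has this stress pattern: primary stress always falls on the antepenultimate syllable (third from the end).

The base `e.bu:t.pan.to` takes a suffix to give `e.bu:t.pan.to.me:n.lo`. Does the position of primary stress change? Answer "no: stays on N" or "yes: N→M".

Base `e.bu:t.pan.to` (4 syllables):
  The word has 4 syllables; the antepenultimate syllable (third from the end) is syllable 2 (bu:t).
  → primary stress on syllable 2.
Suffixed `e.bu:t.pan.to.me:n.lo` (6 syllables):
  The word has 6 syllables; the antepenultimate syllable (third from the end) is syllable 4 (to).
  → primary stress on syllable 4.

yes: 2→4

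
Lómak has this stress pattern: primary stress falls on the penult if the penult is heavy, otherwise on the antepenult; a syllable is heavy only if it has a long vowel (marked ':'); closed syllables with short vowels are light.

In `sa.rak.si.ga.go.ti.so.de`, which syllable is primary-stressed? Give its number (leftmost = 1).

6

Weights: 6 ti L, 7 so L, 8 de L.
The penult (syllable 7, so) is light, so stress falls on the antepenult (syllable 6, ti).
Primary stress: syllable 6 → sa.rak.si.ga.go.ˈti.so.de.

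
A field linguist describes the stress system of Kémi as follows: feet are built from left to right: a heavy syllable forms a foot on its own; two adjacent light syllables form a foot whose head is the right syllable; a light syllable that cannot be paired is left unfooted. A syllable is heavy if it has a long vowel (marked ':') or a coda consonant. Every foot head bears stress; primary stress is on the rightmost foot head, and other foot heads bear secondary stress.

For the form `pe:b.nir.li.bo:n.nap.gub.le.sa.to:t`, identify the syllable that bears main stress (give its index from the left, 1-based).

Weights: 1 pe:b H, 2 nir H, 3 li L, 4 bo:n H, 5 nap H, 6 gub H, 7 le L, 8 sa L, 9 to:t H.
Parse left to right (heavy = foot alone; LL = one foot; stranded L unfooted): (ˈpe:b) (ˈnir) li (ˈbo:n) (ˈnap) (ˈgub) (le.ˈsa) (ˈto:t).
Foot heads: 1, 2, 4, 5, 6, 8, 9.
Primary stress on the rightmost head = syllable 9.
Primary stress: syllable 9 → pe:b.nir.li.bo:n.nap.gub.le.sa.ˈto:t.

9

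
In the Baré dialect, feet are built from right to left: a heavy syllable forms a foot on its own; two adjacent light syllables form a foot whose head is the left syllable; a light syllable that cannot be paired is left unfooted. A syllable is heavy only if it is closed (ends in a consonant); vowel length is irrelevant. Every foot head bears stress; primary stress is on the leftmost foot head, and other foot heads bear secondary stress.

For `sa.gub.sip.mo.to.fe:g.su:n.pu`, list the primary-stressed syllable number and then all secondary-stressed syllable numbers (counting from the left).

primary 2, secondary 3, 4, 6, 7

Weights: 1 sa L, 2 gub H, 3 sip H, 4 mo L, 5 to L, 6 fe:g H, 7 su:n H, 8 pu L.
Parse right to left (heavy = foot alone; LL = one foot; stranded L unfooted): sa (ˈgub) (ˈsip) (ˈmo.to) (ˈfe:g) (ˈsu:n) pu.
Foot heads: 2, 3, 4, 6, 7.
Primary stress on the leftmost head = syllable 2.
Secondary stress on 3, 4, 6, 7: sa.ˈgub.ˌsip.ˌmo.to.ˌfe:g.ˌsu:n.pu.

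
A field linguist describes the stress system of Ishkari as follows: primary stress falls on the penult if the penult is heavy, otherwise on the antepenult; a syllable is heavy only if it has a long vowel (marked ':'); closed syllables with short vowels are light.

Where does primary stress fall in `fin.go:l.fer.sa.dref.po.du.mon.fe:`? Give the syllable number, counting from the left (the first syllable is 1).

Weights: 7 du L, 8 mon L, 9 fe: H.
The penult (syllable 8, mon) is light, so stress falls on the antepenult (syllable 7, du).
Primary stress: syllable 7 → fin.go:l.fer.sa.dref.po.ˈdu.mon.fe:.

7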